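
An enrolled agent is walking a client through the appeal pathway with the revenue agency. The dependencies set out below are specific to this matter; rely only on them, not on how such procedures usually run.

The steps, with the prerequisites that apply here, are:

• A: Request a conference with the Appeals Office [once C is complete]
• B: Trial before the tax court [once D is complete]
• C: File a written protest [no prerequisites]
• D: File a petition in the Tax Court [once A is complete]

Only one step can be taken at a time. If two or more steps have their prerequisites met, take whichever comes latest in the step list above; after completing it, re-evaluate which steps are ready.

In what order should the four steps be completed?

C, A, D, B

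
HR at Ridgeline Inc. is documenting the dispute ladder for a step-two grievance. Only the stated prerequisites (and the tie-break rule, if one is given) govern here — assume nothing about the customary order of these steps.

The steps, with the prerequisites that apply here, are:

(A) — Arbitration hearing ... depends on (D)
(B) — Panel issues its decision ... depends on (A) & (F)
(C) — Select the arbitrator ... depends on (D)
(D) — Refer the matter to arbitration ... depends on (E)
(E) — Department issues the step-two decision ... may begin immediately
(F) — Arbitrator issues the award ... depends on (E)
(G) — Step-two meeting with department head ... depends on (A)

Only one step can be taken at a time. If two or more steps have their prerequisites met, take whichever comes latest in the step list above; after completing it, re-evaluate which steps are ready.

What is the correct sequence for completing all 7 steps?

(E), (F), (D), (C), (A), (G), (B)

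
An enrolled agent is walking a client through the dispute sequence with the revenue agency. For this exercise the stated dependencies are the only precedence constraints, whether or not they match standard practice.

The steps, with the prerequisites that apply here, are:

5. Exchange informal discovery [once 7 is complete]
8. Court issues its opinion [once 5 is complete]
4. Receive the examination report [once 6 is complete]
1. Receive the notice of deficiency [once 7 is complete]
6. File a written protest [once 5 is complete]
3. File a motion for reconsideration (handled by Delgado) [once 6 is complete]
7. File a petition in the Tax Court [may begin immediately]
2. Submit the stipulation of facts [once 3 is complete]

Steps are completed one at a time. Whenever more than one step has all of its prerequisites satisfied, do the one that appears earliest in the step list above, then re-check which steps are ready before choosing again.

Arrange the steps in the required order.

7 → 5 → 8 → 1 → 6 → 4 → 3 → 2

7 is the only step with nothing outstanding, so it goes first.
5 and 1 are both available; 5 is listed earlier → 5.
8, 1 and 6 are all available; 8 is listed earlier → 8.
Now 1 and 6 have their prerequisites met. 1 is listed earlier, so 1 next.
6 needed 5, now all done → 6.
Ready: 4 and 3. 4 is listed earlier → 4.
3 needed 6, now all done → 3.
2 is the only step now ready → 2.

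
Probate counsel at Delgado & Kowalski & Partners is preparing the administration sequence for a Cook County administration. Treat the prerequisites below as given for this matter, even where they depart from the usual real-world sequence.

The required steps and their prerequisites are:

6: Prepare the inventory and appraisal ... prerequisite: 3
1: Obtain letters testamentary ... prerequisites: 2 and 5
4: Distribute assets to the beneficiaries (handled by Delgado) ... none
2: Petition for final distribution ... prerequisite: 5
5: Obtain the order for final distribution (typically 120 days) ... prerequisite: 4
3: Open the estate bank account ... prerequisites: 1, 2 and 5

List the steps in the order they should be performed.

4 has no prerequisites → 4 first.
5 is the only step now ready → 5.
That leaves 2 as the only ready step → 2.
That leaves 1 as the only ready step → 1.
Next only 3 has its prerequisites met → 3.
That leaves 6 as the only ready step → 6.

4 → 5 → 2 → 1 → 3 → 6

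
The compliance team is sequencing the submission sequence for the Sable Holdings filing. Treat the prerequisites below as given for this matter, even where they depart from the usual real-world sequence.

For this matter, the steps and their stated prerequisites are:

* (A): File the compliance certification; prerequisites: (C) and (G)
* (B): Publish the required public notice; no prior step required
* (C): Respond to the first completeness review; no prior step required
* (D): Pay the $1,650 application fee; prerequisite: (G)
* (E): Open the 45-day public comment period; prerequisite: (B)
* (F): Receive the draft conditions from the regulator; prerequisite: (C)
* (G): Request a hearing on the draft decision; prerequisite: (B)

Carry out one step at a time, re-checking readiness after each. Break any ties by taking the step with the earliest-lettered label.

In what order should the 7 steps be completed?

Nothing is required for (B) and (C). (B) has the earlier label → (B) first.
Ready: (C), (E) and (G). (C) has the earlier label → (C).
(F) now also ready, so the ready set is {(E), (F), (G)}; (E) has the earlier label → (E).
(F) and (G) are both available; (F) has the earlier label → (F).
(G) needed (B), now all done → (G).
(A) and (D) are both available; (A) has the earlier label → (A).
That leaves (D) as the only ready step → (D).

(B), (C), (E), (F), (G), (A), (D)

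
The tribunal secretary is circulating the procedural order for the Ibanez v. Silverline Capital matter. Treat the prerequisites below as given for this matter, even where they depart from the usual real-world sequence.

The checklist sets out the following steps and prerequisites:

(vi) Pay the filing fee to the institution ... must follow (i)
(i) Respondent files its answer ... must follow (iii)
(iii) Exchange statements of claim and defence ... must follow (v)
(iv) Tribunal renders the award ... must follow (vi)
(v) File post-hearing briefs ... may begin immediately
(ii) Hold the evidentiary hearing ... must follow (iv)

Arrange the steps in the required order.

(v) is the only step with nothing outstanding, so it goes first.
(iii) is the only step now ready → (iii).
Next only (i) has its prerequisites met → (i).
That leaves (vi) as the only ready step → (vi).
That leaves (iv) as the only ready step → (iv).
Next only (ii) has its prerequisites met → (ii).

(v) (iii) (i) (vi) (iv) (ii)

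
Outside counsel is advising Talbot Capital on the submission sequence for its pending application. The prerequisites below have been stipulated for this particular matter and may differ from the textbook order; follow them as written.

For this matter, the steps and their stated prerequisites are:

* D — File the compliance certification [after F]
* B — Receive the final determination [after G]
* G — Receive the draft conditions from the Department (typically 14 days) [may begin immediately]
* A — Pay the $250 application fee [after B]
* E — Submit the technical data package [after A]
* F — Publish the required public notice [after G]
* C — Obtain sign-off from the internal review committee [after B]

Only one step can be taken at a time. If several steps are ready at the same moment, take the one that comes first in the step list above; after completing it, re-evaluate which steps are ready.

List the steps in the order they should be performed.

G → B → A → E → F → D → C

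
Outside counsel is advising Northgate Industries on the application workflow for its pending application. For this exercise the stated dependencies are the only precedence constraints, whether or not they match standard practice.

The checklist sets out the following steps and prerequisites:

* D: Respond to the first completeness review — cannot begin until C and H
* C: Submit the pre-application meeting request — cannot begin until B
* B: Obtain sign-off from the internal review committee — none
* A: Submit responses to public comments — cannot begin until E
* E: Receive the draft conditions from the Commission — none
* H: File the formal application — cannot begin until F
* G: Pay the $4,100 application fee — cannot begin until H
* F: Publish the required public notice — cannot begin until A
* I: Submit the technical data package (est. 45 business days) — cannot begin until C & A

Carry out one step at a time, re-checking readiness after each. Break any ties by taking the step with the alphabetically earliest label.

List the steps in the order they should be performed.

B and E have no prerequisites; B has the earlier label, so B is first.
Ready: C and E. C has the earlier label → C.
Next only E has its prerequisites met → E.
A is the only step now ready → A.
Now F and I have their prerequisites met. F has the earlier label, so F next.
H now also ready, so the ready set is {H, I}; H has the earlier label → H.
D and G now also ready, so the ready set is {D, G, I}; D has the earlier label → D.
Now G and I have their prerequisites met. G has the earlier label, so G next.
That leaves I as the only ready step → I.

B → C → E → A → F → H → D → G → I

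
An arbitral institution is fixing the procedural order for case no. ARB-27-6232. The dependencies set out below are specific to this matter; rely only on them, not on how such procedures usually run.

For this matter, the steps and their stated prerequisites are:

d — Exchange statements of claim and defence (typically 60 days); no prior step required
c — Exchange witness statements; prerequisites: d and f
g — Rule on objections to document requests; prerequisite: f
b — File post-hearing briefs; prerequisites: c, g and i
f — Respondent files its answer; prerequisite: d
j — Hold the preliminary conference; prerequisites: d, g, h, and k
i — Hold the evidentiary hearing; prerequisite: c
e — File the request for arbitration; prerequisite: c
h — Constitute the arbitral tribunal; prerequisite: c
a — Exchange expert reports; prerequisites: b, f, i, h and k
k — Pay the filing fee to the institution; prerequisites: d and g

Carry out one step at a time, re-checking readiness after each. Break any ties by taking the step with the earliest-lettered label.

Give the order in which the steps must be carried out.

d f c e g h i b k a j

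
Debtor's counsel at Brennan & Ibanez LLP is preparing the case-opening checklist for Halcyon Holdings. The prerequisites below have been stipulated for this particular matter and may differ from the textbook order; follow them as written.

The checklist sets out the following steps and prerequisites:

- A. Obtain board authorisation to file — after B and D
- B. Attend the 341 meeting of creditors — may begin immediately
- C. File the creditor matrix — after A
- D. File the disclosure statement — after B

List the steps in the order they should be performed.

B, D, A, C

B is the only step with nothing outstanding, so it goes first.
D needed B, now all done → D.
That leaves A as the only ready step → A.
C needed A, now all done → C.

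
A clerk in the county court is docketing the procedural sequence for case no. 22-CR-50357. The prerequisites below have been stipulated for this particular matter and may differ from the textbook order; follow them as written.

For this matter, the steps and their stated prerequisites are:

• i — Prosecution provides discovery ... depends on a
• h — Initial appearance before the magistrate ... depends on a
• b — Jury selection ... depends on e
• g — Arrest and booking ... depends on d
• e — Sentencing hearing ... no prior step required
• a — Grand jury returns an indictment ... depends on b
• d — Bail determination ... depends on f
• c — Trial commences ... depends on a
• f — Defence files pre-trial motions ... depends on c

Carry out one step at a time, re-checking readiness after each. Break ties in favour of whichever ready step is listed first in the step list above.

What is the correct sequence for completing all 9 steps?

e is the only step with nothing outstanding, so it goes first.
b needed e, now all done → b.
a needed b, now all done → a.
Ready: i, h and c. i is listed earlier → i.
h and c are both available; h is listed earlier → h.
c needed a, now all done → c.
f needed c, now all done → f.
d needed f, now all done → d.
That leaves g as the only ready step → g.

e, b, a, i, h, c, f, d, g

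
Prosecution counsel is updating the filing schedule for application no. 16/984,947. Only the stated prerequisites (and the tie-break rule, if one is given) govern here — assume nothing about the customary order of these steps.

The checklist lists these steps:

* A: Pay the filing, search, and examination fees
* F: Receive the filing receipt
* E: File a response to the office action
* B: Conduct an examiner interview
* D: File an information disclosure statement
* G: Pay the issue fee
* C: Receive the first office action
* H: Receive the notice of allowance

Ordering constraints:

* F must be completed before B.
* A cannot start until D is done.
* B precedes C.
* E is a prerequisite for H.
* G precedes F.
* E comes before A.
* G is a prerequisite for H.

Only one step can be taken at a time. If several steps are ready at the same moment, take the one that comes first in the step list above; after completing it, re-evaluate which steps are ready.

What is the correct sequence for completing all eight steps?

E → D → A → G → F → B → C → H

Nothing is required for E, D and G. E is listed earlier → E first.
D and G are both available; D is listed earlier → D.
Now A and G have their prerequisites met. A is listed earlier, so A next.
Next only G has its prerequisites met → G.
Ready: F and H. F is listed earlier → F.
B now also ready, so the ready set is {B, H}; B is listed earlier → B.
C now also ready, so the ready set is {C, H}; C is listed earlier → C.
That leaves H as the only ready step → H.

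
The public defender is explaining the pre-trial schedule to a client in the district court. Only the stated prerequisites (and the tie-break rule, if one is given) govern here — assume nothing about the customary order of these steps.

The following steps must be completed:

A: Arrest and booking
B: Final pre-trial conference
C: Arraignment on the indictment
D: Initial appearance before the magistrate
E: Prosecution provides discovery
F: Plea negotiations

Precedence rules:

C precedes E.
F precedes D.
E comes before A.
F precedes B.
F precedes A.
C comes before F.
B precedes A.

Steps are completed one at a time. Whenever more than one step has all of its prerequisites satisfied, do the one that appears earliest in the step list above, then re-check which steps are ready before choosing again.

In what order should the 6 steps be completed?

C is the only step with nothing outstanding, so it goes first.
Ready: E and F. E is listed earlier → E.
F needed C, now all done → F.
Ready: B and D. B is listed earlier → B.
A and D are both available; A is listed earlier → A.
Next only D has its prerequisites met → D.

C → E → F → B → A → D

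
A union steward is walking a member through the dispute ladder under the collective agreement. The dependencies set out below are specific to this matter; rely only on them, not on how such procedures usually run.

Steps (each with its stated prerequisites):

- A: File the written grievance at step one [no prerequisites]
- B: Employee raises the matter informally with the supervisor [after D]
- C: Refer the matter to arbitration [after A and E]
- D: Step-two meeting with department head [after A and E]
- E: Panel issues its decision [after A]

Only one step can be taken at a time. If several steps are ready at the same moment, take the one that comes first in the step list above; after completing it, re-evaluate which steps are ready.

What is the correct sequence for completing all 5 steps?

A E C D B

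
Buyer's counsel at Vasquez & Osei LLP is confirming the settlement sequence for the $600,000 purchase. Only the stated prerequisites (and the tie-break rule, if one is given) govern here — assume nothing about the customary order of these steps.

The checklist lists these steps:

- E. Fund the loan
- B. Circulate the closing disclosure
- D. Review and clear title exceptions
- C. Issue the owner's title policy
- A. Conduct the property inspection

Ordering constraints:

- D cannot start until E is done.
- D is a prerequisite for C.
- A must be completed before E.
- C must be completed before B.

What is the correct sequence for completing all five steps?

A → E → D → C → B

Only A has no prerequisites, so it is first.
E needed A, now all done → E.
That leaves D as the only ready step → D.
C needed D, now all done → C.
That leaves B as the only ready step → B.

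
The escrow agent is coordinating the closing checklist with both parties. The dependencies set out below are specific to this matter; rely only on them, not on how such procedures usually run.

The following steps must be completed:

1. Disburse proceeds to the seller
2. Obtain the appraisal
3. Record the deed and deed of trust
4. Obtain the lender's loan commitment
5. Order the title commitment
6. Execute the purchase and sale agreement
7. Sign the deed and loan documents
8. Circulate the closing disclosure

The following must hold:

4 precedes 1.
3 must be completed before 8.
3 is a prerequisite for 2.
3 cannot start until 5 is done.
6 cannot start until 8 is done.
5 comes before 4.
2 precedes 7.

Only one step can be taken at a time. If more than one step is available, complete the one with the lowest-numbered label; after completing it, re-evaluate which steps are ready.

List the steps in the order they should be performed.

5, 3, 2, 4, 1, 7, 8, 6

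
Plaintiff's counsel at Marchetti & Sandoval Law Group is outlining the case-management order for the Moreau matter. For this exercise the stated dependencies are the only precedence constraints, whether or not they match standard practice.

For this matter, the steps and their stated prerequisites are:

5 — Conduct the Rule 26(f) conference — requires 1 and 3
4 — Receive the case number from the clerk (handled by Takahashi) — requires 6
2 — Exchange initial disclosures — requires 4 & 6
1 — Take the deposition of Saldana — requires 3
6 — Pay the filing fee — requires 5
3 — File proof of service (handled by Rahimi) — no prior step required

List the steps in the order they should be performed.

3 has no prerequisites → 3 first.
1 needed 3, now all done → 1.
Next only 5 has its prerequisites met → 5.
Next only 6 has its prerequisites met → 6.
4 needed 6, now all done → 4.
2 needed 4 and 6, now all done → 2.

3 → 1 → 5 → 6 → 4 → 2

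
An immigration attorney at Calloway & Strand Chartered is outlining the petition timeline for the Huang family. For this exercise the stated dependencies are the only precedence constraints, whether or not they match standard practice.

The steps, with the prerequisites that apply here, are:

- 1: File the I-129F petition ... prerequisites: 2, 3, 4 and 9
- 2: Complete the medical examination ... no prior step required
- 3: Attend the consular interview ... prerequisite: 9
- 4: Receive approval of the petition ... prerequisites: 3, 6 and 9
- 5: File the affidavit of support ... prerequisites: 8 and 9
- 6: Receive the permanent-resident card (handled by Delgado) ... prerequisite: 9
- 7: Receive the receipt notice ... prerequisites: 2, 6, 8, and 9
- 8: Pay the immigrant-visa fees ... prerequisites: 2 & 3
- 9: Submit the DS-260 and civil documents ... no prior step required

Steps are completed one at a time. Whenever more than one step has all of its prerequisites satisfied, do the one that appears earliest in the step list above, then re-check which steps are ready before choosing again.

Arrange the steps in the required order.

2 and 9 have no prerequisites; 2 is listed earlier, so 2 is first.
9 is the only step now ready → 9.
3 and 6 are both available; 3 is listed earlier → 3.
6 and 8 are both available; 6 is listed earlier → 6.
4 now also ready, so the ready set is {4, 8}; 4 is listed earlier → 4.
1 and 8 are both available; 1 is listed earlier → 1.
8 is the only step now ready → 8.
Now 5 and 7 have their prerequisites met. 5 is listed earlier, so 5 next.
7 is the only step now ready → 7.

2, 9, 3, 6, 4, 1, 8, 5, 7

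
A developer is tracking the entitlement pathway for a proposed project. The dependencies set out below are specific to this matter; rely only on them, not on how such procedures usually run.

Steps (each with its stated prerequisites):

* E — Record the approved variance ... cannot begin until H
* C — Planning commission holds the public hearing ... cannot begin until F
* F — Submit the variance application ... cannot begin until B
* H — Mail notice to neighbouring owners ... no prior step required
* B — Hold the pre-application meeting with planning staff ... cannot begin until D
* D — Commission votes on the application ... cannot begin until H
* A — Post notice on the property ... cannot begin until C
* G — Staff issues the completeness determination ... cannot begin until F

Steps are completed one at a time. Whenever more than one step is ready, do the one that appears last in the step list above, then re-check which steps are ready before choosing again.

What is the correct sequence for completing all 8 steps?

H has no prerequisites → H first.
Ready: D and E. D is listed later → D.
Now B and E have their prerequisites met. B is listed later, so B next.
Ready: F and E. F is listed later → F.
Ready: G, C and E. G is listed later → G.
Now C and E have their prerequisites met. C is listed later, so C next.
A and E are both available; A is listed later → A.
E is the only step now ready → E.

H D B F G C A E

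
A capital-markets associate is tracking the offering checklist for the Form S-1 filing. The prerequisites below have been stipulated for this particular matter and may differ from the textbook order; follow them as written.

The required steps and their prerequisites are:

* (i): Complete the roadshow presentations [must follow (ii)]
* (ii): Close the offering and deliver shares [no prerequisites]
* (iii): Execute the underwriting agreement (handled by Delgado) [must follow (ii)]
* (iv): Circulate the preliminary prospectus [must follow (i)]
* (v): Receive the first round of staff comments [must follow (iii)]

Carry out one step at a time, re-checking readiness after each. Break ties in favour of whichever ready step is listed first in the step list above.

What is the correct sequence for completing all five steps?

(ii) (i) (iii) (iv) (v)

(ii) is the only step with nothing outstanding, so it goes first.
Ready: (i) and (iii). (i) is listed earlier → (i).
Ready: (iii) and (iv). (iii) is listed earlier → (iii).
(v) now also ready, so the ready set is {(iv), (v)}; (iv) is listed earlier → (iv).
(v) needed (iii), now all done → (v).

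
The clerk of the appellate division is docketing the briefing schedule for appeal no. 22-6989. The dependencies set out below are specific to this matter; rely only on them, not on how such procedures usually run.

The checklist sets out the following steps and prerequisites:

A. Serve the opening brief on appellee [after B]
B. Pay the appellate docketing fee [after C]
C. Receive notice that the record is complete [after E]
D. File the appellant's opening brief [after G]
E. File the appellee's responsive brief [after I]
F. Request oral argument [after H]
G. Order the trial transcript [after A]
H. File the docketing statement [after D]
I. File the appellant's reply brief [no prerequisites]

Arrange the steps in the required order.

I → E → C → B → A → G → D → H → F

Only I has no prerequisites, so it is first.
E is the only step now ready → E.
That leaves C as the only ready step → C.
That leaves B as the only ready step → B.
A needed B, now all done → A.
That leaves G as the only ready step → G.
D is the only step now ready → D.
H needed D, now all done → H.
F needed H, now all done → F.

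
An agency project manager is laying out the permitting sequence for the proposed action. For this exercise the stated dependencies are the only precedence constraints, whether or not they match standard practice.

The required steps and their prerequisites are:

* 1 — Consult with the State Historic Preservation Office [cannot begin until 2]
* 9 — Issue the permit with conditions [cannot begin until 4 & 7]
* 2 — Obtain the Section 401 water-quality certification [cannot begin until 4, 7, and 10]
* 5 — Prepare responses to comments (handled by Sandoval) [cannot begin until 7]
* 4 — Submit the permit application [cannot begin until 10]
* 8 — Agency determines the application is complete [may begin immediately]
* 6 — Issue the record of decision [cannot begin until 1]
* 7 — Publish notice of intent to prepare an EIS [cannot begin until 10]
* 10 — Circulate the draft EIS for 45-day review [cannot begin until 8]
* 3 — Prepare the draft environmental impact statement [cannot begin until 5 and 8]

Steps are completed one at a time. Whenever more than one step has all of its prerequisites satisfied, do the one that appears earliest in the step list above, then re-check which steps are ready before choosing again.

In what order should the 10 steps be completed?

8 is the only step with nothing outstanding, so it goes first.
Next only 10 has its prerequisites met → 10.
Ready: 4 and 7. 4 is listed earlier → 4.
7 needed 10, now all done → 7.
Now 9, 2 and 5 have their prerequisites met. 9 is listed earlier, so 9 next.
2 and 5 are both available; 2 is listed earlier → 2.
1 now also ready, so the ready set is {1, 5}; 1 is listed earlier → 1.
5 and 6 are both available; 5 is listed earlier → 5.
3 now also ready, so the ready set is {6, 3}; 6 is listed earlier → 6.
That leaves 3 as the only ready step → 3.

8, 10, 4, 7, 9, 2, 1, 5, 6, 3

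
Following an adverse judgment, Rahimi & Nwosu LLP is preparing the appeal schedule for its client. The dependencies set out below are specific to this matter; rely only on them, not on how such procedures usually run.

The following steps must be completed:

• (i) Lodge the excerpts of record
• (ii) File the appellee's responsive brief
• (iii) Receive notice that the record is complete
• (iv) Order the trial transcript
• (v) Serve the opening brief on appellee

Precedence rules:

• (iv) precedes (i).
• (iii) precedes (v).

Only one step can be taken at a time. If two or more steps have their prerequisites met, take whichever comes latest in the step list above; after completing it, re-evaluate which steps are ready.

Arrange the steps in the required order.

(iv) (iii) (v) (ii) (i)

(iv), (iii) and (ii) have no prerequisites; (iv) is listed later, so (iv) is first.
(i) now also ready, so the ready set is {(iii), (ii), (i)}; (iii) is listed later → (iii).
(v) now also ready, so the ready set is {(v), (ii), (i)}; (v) is listed later → (v).
(ii) and (i) are both available; (ii) is listed later → (ii).
Next only (i) has its prerequisites met → (i).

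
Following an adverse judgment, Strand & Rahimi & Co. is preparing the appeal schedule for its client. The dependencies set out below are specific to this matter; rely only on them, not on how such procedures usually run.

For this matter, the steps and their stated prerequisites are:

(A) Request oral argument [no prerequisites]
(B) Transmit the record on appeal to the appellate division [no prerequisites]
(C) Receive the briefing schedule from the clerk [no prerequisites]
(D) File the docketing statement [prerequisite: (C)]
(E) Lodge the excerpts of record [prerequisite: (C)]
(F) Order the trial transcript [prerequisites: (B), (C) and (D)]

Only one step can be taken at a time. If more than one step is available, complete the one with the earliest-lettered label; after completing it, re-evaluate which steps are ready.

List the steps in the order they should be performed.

Nothing is required for (A), (B) and (C). (A) has the earlier label → (A) first.
Now (B) and (C) have their prerequisites met. (B) has the earlier label, so (B) next.
(C) is the only step now ready → (C).
(D) and (E) are both available; (D) has the earlier label → (D).
(F) now also ready, so the ready set is {(E), (F)}; (E) has the earlier label → (E).
Next only (F) has its prerequisites met → (F).

(A) (B) (C) (D) (E) (F)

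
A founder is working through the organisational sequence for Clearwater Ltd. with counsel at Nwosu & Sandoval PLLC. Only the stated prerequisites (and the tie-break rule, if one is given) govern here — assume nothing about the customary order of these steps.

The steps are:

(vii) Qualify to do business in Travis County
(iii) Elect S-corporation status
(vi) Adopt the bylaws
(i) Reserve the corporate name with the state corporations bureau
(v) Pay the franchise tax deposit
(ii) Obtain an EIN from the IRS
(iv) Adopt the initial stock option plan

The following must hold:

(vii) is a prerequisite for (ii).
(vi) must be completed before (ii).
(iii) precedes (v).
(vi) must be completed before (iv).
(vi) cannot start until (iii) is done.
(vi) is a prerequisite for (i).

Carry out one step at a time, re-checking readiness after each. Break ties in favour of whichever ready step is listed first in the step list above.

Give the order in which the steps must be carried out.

(vii) and (iii) have no prerequisites; (vii) is listed earlier, so (vii) is first.
(iii) is the only step now ready → (iii).
(vi) and (v) are both available; (vi) is listed earlier → (vi).
(i), (ii) and (iv) now also ready, so the ready set is {(i), (v), (ii), (iv)}; (i) is listed earlier → (i).
Ready: (v), (ii) and (iv). (v) is listed earlier → (v).
Ready: (ii) and (iv). (ii) is listed earlier → (ii).
(iv) is the only step now ready → (iv).

(vii), (iii), (vi), (i), (v), (ii), (iv)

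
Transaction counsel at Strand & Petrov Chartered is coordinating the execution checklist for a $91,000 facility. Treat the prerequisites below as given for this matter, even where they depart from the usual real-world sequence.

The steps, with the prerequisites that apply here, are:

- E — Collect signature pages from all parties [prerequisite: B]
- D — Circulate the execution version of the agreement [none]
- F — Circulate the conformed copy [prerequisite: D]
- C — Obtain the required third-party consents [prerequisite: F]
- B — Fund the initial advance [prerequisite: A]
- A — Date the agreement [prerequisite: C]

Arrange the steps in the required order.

D → F → C → A → B → E

D has no prerequisites → D first.
F needed D, now all done → F.
That leaves C as the only ready step → C.
A needed C, now all done → A.
B needed A, now all done → B.
E needed B, now all done → E.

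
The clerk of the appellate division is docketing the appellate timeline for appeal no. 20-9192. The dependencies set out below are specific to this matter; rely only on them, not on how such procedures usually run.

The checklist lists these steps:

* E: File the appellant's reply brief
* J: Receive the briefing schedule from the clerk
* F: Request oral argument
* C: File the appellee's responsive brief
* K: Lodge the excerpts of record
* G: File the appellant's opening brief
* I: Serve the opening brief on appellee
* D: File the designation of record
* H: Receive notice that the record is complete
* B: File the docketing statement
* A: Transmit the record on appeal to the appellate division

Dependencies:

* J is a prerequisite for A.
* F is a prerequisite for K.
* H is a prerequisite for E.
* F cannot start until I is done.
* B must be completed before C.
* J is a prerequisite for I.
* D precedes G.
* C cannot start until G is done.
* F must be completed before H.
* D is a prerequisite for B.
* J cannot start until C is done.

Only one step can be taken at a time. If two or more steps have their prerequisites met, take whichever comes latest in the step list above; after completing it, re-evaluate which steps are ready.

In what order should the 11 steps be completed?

Only D has no prerequisites, so it is first.
B and G are both available; B is listed later → B.
G needed D, now all done → G.
That leaves C as the only ready step → C.
J is the only step now ready → J.
Ready: A and I. A is listed later → A.
That leaves I as the only ready step → I.
F needed I, now all done → F.
H and K are both available; H is listed later → H.
K and E are both available; K is listed later → K.
Next only E has its prerequisites met → E.

D → B → G → C → J → A → I → F → H → K → E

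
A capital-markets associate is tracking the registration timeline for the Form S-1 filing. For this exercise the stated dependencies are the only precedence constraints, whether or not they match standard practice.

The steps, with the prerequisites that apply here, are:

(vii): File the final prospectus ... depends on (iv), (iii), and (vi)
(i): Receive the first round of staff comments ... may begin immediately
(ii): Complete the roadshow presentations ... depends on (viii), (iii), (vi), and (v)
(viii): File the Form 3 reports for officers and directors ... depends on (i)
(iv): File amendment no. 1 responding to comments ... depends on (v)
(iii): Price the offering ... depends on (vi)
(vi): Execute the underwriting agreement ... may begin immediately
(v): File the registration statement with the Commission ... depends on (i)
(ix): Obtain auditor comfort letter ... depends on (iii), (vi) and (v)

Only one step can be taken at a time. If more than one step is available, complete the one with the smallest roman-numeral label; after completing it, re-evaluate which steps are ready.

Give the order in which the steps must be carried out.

(i) and (vi) have no prerequisites; (i) has the earlier label, so (i) is first.
(v) and (viii) now also ready, so the ready set is {(v), (vi), (viii)}; (v) has the earlier label → (v).
(iv) now also ready, so the ready set is {(iv), (vi), (viii)}; (iv) has the earlier label → (iv).
Ready: (vi) and (viii). (vi) has the earlier label → (vi).
Now (iii) and (viii) have their prerequisites met. (iii) has the earlier label, so (iii) next.
(vii) and (ix) now also ready, so the ready set is {(vii), (viii), (ix)}; (vii) has the earlier label → (vii).
(viii) and (ix) are both available; (viii) has the earlier label → (viii).
Now (ii) and (ix) have their prerequisites met. (ii) has the earlier label, so (ii) next.
(ix) needed (iii), (v) and (vi), now all done → (ix).

(i) → (v) → (iv) → (vi) → (iii) → (vii) → (viii) → (ii) → (ix)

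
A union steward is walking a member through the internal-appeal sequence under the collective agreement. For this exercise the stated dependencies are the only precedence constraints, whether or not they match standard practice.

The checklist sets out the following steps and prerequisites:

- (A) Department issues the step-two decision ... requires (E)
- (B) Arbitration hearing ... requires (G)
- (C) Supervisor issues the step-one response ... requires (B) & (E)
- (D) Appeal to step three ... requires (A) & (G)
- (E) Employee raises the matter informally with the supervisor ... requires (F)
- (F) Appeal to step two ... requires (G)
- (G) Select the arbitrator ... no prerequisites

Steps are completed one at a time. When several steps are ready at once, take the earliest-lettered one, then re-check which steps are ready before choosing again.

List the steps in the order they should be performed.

Only (G) has no prerequisites, so it is first.
(B) and (F) are both available; (B) has the earlier label → (B).
(F) needed (G), now all done → (F).
(E) needed (F), now all done → (E).
Ready: (A) and (C). (A) has the earlier label → (A).
(C) and (D) are both available; (C) has the earlier label → (C).
(D) needed (A) and (G), now all done → (D).

(G) (B) (F) (E) (A) (C) (D)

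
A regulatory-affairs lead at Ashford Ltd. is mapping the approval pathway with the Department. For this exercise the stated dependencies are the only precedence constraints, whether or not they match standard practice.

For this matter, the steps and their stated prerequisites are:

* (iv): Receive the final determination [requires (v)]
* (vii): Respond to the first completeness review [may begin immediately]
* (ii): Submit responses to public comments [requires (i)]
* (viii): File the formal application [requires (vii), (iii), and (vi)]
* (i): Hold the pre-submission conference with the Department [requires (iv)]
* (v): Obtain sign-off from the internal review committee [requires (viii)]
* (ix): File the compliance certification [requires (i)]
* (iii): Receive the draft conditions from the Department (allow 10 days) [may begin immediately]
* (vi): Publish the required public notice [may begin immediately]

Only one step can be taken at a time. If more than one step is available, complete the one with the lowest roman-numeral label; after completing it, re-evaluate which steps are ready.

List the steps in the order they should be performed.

(iii), (vi), (vii), (viii), (v), (iv), (i), (ii), (ix)

(iii), (vi) and (vii) have no prerequisites; (iii) has the earlier label, so (iii) is first.
(vi) and (vii) are both available; (vi) has the earlier label → (vi).
That leaves (vii) as the only ready step → (vii).
That leaves (viii) as the only ready step → (viii).
(v) is the only step now ready → (v).
(iv) is the only step now ready → (iv).
(i) needed (iv), now all done → (i).
Now (ii) and (ix) have their prerequisites met. (ii) has the earlier label, so (ii) next.
(ix) needed (i), now all done → (ix).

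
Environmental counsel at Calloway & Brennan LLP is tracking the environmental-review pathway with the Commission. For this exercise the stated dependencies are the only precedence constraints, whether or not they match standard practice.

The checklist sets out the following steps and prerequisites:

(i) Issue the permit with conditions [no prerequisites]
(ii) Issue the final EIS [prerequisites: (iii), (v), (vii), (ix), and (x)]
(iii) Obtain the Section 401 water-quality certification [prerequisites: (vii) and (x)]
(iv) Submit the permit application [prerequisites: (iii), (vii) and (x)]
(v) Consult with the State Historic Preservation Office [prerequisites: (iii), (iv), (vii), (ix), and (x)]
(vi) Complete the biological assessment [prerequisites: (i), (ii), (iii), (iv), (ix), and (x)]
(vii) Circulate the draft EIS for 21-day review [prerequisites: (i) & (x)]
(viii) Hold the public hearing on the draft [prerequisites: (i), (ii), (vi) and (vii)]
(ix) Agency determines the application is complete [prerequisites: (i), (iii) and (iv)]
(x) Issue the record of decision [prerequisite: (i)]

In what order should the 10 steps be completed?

(i) → (x) → (vii) → (iii) → (iv) → (ix) → (v) → (ii) → (vi) → (viii)

(i) has no prerequisites → (i) first.
(x) needed (i), now all done → (x).
(vii) needed (i) and (x), now all done → (vii).
(iii) is the only step now ready → (iii).
That leaves (iv) as the only ready step → (iv).
(ix) needed (i), (iii) and (iv), now all done → (ix).
(v) needed (iii), (iv), (vii), (ix) and (x), now all done → (v).
(ii) needed (iii), (v), (vii), (ix) and (x), now all done → (ii).
(vi) is the only step now ready → (vi).
(viii) is the only step now ready → (viii).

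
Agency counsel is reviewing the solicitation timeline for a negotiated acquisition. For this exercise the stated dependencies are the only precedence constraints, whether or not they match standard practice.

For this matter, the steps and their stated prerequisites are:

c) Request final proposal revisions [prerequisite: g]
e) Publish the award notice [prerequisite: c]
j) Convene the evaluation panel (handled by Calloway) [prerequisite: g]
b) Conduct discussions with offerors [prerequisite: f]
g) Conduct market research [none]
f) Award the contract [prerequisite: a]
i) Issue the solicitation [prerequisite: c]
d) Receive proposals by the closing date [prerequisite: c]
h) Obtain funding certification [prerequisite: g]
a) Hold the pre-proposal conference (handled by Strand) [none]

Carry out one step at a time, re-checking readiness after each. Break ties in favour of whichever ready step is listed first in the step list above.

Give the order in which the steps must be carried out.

g and a have no prerequisites; g is listed earlier, so g is first.
c, j and h now also ready, so the ready set is {c, j, h, a}; c is listed earlier → c.
e, i and d now also ready, so the ready set is {e, j, i, d, h, a}; e is listed earlier → e.
Ready: j, i, d, h and a. j is listed earlier → j.
i, d, h and a are all available; i is listed earlier → i.
Now d, h and a have their prerequisites met. d is listed earlier, so d next.
h and a are both available; h is listed earlier → h.
a is the only step now ready → a.
Next only f has its prerequisites met → f.
b needed f, now all done → b.

g, c, e, j, i, d, h, a, f, b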